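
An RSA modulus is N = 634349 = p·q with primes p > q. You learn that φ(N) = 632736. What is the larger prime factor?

937

φ(n) = (p−1)(q−1) = n − (p+q) + 1, so p + q = 634349 − 632736 + 1 = 1614.
p and q are the roots of t² − 1614t + 634349 = 0.
Discriminant: 1614² − 4·634349 = 2604996 − 2537396 = 67600; √67600 = 260.
q = (1614 − 260)/2 = 677, p = (1614 + 260)/2 = 937.
Check: 677 · 937 = 634349.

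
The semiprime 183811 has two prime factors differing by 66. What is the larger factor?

463

Since p = q + 66, we have 183811 = q(q + 66), so q² + 66q − 183811 = 0.
Discriminant: 66² + 4·183811 = 4356 + 735244 = 739600; √739600 = 860.
q = (−66 + 860)/2 = 397, and p = q + 66 = 463.
Check: 397 · 463 = 183811.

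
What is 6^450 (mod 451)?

155

6^1 ≡ 6 (mod 451)
6^2 ≡ 6^2 = 36 ≡ 36 (mod 451)
6^4 ≡ 36^2 = 1296 ≡ 394 (mod 451)
6^8 ≡ 394^2 = 155236 ≡ 92 (mod 451)
6^16 ≡ 92^2 = 8464 ≡ 346 (mod 451)
6^32 ≡ 346^2 = 119716 ≡ 201 (mod 451)
6^64 ≡ 201^2 = 40401 ≡ 262 (mod 451)
6^128 ≡ 262^2 = 68644 ≡ 92 (mod 451)
6^256 ≡ 92^2 = 8464 ≡ 346 (mod 451)
450 = 256 + 128 + 64 + 2 in binary powers of 2.
So 6^450 ≡ 346 · 92 · 262 · 36 ≡ 155 (mod 451).
Since 155 ≠ 1, base 6 is a Fermat witness: 451 is composite.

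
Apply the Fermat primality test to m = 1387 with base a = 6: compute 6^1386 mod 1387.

6^1 ≡ 6 (mod 1387)
6^2 ≡ 6^2 = 36 ≡ 36 (mod 1387)
6^4 ≡ 36^2 = 1296 ≡ 1296 (mod 1387)
6^8 ≡ 1296^2 = 1679616 ≡ 1346 (mod 1387)
6^16 ≡ 1346^2 = 1811716 ≡ 294 (mod 1387)
6^32 ≡ 294^2 = 86436 ≡ 442 (mod 1387)
6^64 ≡ 442^2 = 195364 ≡ 1184 (mod 1387)
6^128 ≡ 1184^2 = 1401856 ≡ 986 (mod 1387)
6^256 ≡ 986^2 = 972196 ≡ 1296 (mod 1387)
6^512 ≡ 1296^2 = 1679616 ≡ 1346 (mod 1387)
6^1024 ≡ 1346^2 = 1811716 ≡ 294 (mod 1387)
1386 = 1024 + 256 + 64 + 32 + 8 + 2 in binary powers of 2.
So 6^1386 ≡ 294 · 1296 · 1184 · 442 · 1346 · 36 ≡ 875 (mod 1387).
Since 875 ≠ 1, base 6 is a Fermat witness: 1387 is composite.

875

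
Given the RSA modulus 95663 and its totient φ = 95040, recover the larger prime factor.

353

φ(n) = (p−1)(q−1) = n − (p+q) + 1, so p + q = 95663 − 95040 + 1 = 624.
p and q are the roots of t² − 624t + 95663 = 0.
Discriminant: 624² − 4·95663 = 389376 − 382652 = 6724; √6724 = 82.
q = (624 − 82)/2 = 271, p = (624 + 82)/2 = 353.
Check: 271 · 353 = 95663.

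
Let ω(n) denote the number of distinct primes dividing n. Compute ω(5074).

5074 = 2 · 2537
2537 = 43 · 59
5074 = 2 · 43 · 59, which has 3 distinct prime factors.

3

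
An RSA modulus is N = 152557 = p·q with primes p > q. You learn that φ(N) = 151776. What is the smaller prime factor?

373

φ(n) = (p−1)(q−1) = n − (p+q) + 1, so p + q = 152557 − 151776 + 1 = 782.
p and q are the roots of t² − 782t + 152557 = 0.
Discriminant: 782² − 4·152557 = 611524 − 610228 = 1296; √1296 = 36.
q = (782 − 36)/2 = 373, p = (782 + 36)/2 = 409.
Check: 373 · 409 = 152557.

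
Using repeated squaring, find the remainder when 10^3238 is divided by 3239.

3091

10^1 ≡ 10 (mod 3239)
10^2 ≡ 10^2 = 100 ≡ 100 (mod 3239)
10^4 ≡ 100^2 = 10000 ≡ 283 (mod 3239)
10^8 ≡ 283^2 = 80089 ≡ 2353 (mod 3239)
10^16 ≡ 2353^2 = 5536609 ≡ 1158 (mod 3239)
10^32 ≡ 1158^2 = 1340964 ≡ 18 (mod 3239)
10^64 ≡ 18^2 = 324 ≡ 324 (mod 3239)
10^128 ≡ 324^2 = 104976 ≡ 1328 (mod 3239)
10^256 ≡ 1328^2 = 1763584 ≡ 1568 (mod 3239)
10^512 ≡ 1568^2 = 2458624 ≡ 223 (mod 3239)
10^1024 ≡ 223^2 = 49729 ≡ 1144 (mod 3239)
10^2048 ≡ 1144^2 = 1308736 ≡ 180 (mod 3239)
3238 = 2048 + 1024 + 128 + 32 + 4 + 2 in binary powers of 2.
So 10^3238 ≡ 180 · 1144 · 1328 · 18 · 283 · 100 ≡ 3091 (mod 3239).
Since 3091 ≠ 1, base 10 is a Fermat witness: 3239 is composite.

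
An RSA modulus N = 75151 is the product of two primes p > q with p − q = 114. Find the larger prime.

Since p = q + 114, we have 75151 = q(q + 114), so q² + 114q − 75151 = 0.
Discriminant: 114² + 4·75151 = 12996 + 300604 = 313600; √313600 = 560.
q = (−114 + 560)/2 = 223, and p = q + 114 = 337.
Check: 223 · 337 = 75151.

337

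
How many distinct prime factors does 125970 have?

125970 = 2 · 62985
62985 = 3 · 20995
20995 = 5 · 4199
4199 = 13 · 323
323 = 17 · 19
125970 = 2 · 3 · 5 · 13 · 17 · 19, which has 6 distinct prime factors.

6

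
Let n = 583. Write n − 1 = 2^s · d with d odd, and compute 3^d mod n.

234

583 − 1 = 582 = 2^1 · 291, so d = 291.
3^1 ≡ 3 (mod 583)
3^2 ≡ 3^2 = 9 ≡ 9 (mod 583)
3^4 ≡ 9^2 = 81 ≡ 81 (mod 583)
3^8 ≡ 81^2 = 6561 ≡ 148 (mod 583)
3^16 ≡ 148^2 = 21904 ≡ 333 (mod 583)
3^32 ≡ 333^2 = 110889 ≡ 119 (mod 583)
3^64 ≡ 119^2 = 14161 ≡ 169 (mod 583)
3^128 ≡ 169^2 = 28561 ≡ 577 (mod 583)
3^256 ≡ 577^2 = 332929 ≡ 36 (mod 583)
291 = 256 + 32 + 2 + 1 in binary powers of 2.
So 3^291 ≡ 36 · 119 · 9 · 3 ≡ 234 (mod 583).
Squaring chain: 234; never reaches −1, so base 3 is a Miller–Rabin witness that 583 is composite.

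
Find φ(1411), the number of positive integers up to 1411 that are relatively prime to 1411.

Factor: 1411 = 17 · 83.
φ(1411) = (17−1) · (83−1) = 16 · 82 = 1312.

1312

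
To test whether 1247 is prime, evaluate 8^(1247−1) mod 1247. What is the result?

8^1 ≡ 8 (mod 1247)
8^2 ≡ 8^2 = 64 ≡ 64 (mod 1247)
8^4 ≡ 64^2 = 4096 ≡ 355 (mod 1247)
8^8 ≡ 355^2 = 126025 ≡ 78 (mod 1247)
8^16 ≡ 78^2 = 6084 ≡ 1096 (mod 1247)
8^32 ≡ 1096^2 = 1201216 ≡ 355 (mod 1247)
8^64 ≡ 355^2 = 126025 ≡ 78 (mod 1247)
8^128 ≡ 78^2 = 6084 ≡ 1096 (mod 1247)
8^256 ≡ 1096^2 = 1201216 ≡ 355 (mod 1247)
8^512 ≡ 355^2 = 126025 ≡ 78 (mod 1247)
8^1024 ≡ 78^2 = 6084 ≡ 1096 (mod 1247)
1246 = 1024 + 128 + 64 + 16 + 8 + 4 + 2 in binary powers of 2.
So 8^1246 ≡ 1096 · 1096 · 78 · 1096 · 78 · 355 · 64 ≡ 173 (mod 1247).
Since 173 ≠ 1, base 8 is a Fermat witness: 1247 is composite.

173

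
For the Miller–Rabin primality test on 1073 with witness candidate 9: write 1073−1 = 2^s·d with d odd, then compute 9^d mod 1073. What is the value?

863

1073 − 1 = 1072 = 2^4 · 67, so d = 67.
9^1 ≡ 9 (mod 1073)
9^2 ≡ 9^2 = 81 ≡ 81 (mod 1073)
9^4 ≡ 81^2 = 6561 ≡ 123 (mod 1073)
9^8 ≡ 123^2 = 15129 ≡ 107 (mod 1073)
9^16 ≡ 107^2 = 11449 ≡ 719 (mod 1073)
9^32 ≡ 719^2 = 516961 ≡ 848 (mod 1073)
9^64 ≡ 848^2 = 719104 ≡ 194 (mod 1073)
67 = 64 + 2 + 1 in binary powers of 2.
So 9^67 ≡ 194 · 81 · 9 ≡ 863 (mod 1073).
Squaring chain: 863 → 107 → 719 → 848; never reaches −1, so base 9 is a Miller–Rabin witness that 1073 is composite.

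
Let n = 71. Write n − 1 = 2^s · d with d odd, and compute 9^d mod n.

71 − 1 = 70 = 2^1 · 35, so d = 35.
9^1 ≡ 9 (mod 71)
9^2 ≡ 9^2 = 81 ≡ 10 (mod 71)
9^4 ≡ 10^2 = 100 ≡ 29 (mod 71)
9^8 ≡ 29^2 = 841 ≡ 60 (mod 71)
9^16 ≡ 60^2 = 3600 ≡ 50 (mod 71)
9^32 ≡ 50^2 = 2500 ≡ 15 (mod 71)
35 = 32 + 2 + 1 in binary powers of 2.
So 9^35 ≡ 15 · 10 · 9 ≡ 1 (mod 71).
Since 9^d ≡ 1 (mod 71), base 9 does not prove 71 composite.

1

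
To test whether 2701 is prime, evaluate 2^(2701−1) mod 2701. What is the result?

1

2^1 ≡ 2 (mod 2701)
2^2 ≡ 2^2 = 4 ≡ 4 (mod 2701)
2^4 ≡ 4^2 = 16 ≡ 16 (mod 2701)
2^8 ≡ 16^2 = 256 ≡ 256 (mod 2701)
2^16 ≡ 256^2 = 65536 ≡ 712 (mod 2701)
2^32 ≡ 712^2 = 506944 ≡ 1857 (mod 2701)
2^64 ≡ 1857^2 = 3448449 ≡ 1973 (mod 2701)
2^128 ≡ 1973^2 = 3892729 ≡ 588 (mod 2701)
2^256 ≡ 588^2 = 345744 ≡ 16 (mod 2701)
2^512 ≡ 16^2 = 256 ≡ 256 (mod 2701)
2^1024 ≡ 256^2 = 65536 ≡ 712 (mod 2701)
2^2048 ≡ 712^2 = 506944 ≡ 1857 (mod 2701)
2700 = 2048 + 512 + 128 + 8 + 4 in binary powers of 2.
So 2^2700 ≡ 1857 · 256 · 588 · 256 · 16 ≡ 1 (mod 2701).
Since the result is 1, base 2 gives no evidence that 2701 is composite.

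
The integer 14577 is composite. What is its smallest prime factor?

14577 is odd.
Digit sum 24, divisible by 3.

3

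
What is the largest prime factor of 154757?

61

154757 = 43 · 3599
3599 = 59 · 61
61 is prime.
So 154757 = 43 · 59 · 61; the largest prime factor is 61.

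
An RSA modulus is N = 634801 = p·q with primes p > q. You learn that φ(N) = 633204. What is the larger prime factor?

859

φ(n) = (p−1)(q−1) = n − (p+q) + 1, so p + q = 634801 − 633204 + 1 = 1598.
p and q are the roots of t² − 1598t + 634801 = 0.
Discriminant: 1598² − 4·634801 = 2553604 − 2539204 = 14400; √14400 = 120.
q = (1598 − 120)/2 = 739, p = (1598 + 120)/2 = 859.
Check: 739 · 859 = 634801.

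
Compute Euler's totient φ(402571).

Factor: 402571 = 13 · 173 · 179.
φ(402571) = (13−1) · (173−1) · (179−1) = 12 · 172 · 178 = 367392.

367392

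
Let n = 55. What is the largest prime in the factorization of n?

55 = 5 · 11
11 is prime.
So 55 = 5 · 11; the largest prime factor is 11.

11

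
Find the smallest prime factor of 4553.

29

4553 is odd.
Digit sum 17, not divisible by 3.
Ends in 3: not divisible by 5.
7: 4553 = 7·650 + 3
11: 4553 = 11·413 + 10
13: 4553 = 13·350 + 3
17: 4553 = 17·267 + 14
19: 4553 = 19·239 + 12
23: 4553 = 23·197 + 22
29: 4553 = 29·157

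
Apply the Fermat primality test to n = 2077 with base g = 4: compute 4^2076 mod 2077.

1027

4^1 ≡ 4 (mod 2077)
4^2 ≡ 4^2 = 16 ≡ 16 (mod 2077)
4^4 ≡ 16^2 = 256 ≡ 256 (mod 2077)
4^8 ≡ 256^2 = 65536 ≡ 1149 (mod 2077)
4^16 ≡ 1149^2 = 1320201 ≡ 1306 (mod 2077)
4^32 ≡ 1306^2 = 1705636 ≡ 419 (mod 2077)
4^64 ≡ 419^2 = 175561 ≡ 1093 (mod 2077)
4^128 ≡ 1093^2 = 1194649 ≡ 374 (mod 2077)
4^256 ≡ 374^2 = 139876 ≡ 717 (mod 2077)
4^512 ≡ 717^2 = 514089 ≡ 1070 (mod 2077)
4^1024 ≡ 1070^2 = 1144900 ≡ 473 (mod 2077)
4^2048 ≡ 473^2 = 223729 ≡ 1490 (mod 2077)
2076 = 2048 + 16 + 8 + 4 in binary powers of 2.
So 4^2076 ≡ 1490 · 1306 · 1149 · 256 ≡ 1027 (mod 2077).
Since 1027 ≠ 1, base 4 is a Fermat witness: 2077 is composite.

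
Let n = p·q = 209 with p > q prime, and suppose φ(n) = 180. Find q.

11

φ(n) = (p−1)(q−1) = n − (p+q) + 1, so p + q = 209 − 180 + 1 = 30.
p and q are the roots of t² − 30t + 209 = 0.
Discriminant: 30² − 4·209 = 900 − 836 = 64; √64 = 8.
q = (30 − 8)/2 = 11, p = (30 + 8)/2 = 19.
Check: 11 · 19 = 209.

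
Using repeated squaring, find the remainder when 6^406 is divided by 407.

258

6^1 ≡ 6 (mod 407)
6^2 ≡ 6^2 = 36 ≡ 36 (mod 407)
6^4 ≡ 36^2 = 1296 ≡ 75 (mod 407)
6^8 ≡ 75^2 = 5625 ≡ 334 (mod 407)
6^16 ≡ 334^2 = 111556 ≡ 38 (mod 407)
6^32 ≡ 38^2 = 1444 ≡ 223 (mod 407)
6^64 ≡ 223^2 = 49729 ≡ 75 (mod 407)
6^128 ≡ 75^2 = 5625 ≡ 334 (mod 407)
6^256 ≡ 334^2 = 111556 ≡ 38 (mod 407)
406 = 256 + 128 + 16 + 4 + 2 in binary powers of 2.
So 6^406 ≡ 38 · 334 · 38 · 75 · 36 ≡ 258 (mod 407).
Since 258 ≠ 1, base 6 is a Fermat witness: 407 is composite.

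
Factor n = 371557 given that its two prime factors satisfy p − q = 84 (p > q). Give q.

Since p = q + 84, we have 371557 = q(q + 84), so q² + 84q − 371557 = 0.
Discriminant: 84² + 4·371557 = 7056 + 1486228 = 1493284; √1493284 = 1222.
q = (−84 + 1222)/2 = 569, and p = q + 84 = 653.
Check: 569 · 653 = 371557.

569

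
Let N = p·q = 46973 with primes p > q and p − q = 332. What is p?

Since p = q + 332, we have 46973 = q(q + 332), so q² + 332q − 46973 = 0.
Discriminant: 332² + 4·46973 = 110224 + 187892 = 298116; √298116 = 546.
q = (−332 + 546)/2 = 107, and p = q + 332 = 439.
Check: 107 · 439 = 46973.

439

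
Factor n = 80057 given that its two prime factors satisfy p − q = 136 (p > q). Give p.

359

Since p = q + 136, we have 80057 = q(q + 136), so q² + 136q − 80057 = 0.
Discriminant: 136² + 4·80057 = 18496 + 320228 = 338724; √338724 = 582.
q = (−136 + 582)/2 = 223, and p = q + 136 = 359.
Check: 223 · 359 = 80057.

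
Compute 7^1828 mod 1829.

7^1 ≡ 7 (mod 1829)
7^2 ≡ 7^2 = 49 ≡ 49 (mod 1829)
7^4 ≡ 49^2 = 2401 ≡ 572 (mod 1829)
7^8 ≡ 572^2 = 327184 ≡ 1622 (mod 1829)
7^16 ≡ 1622^2 = 2630884 ≡ 782 (mod 1829)
7^32 ≡ 782^2 = 611524 ≡ 638 (mod 1829)
7^64 ≡ 638^2 = 407044 ≡ 1006 (mod 1829)
7^128 ≡ 1006^2 = 1012036 ≡ 599 (mod 1829)
7^256 ≡ 599^2 = 358801 ≡ 317 (mod 1829)
7^512 ≡ 317^2 = 100489 ≡ 1723 (mod 1829)
7^1024 ≡ 1723^2 = 2968729 ≡ 262 (mod 1829)
1828 = 1024 + 512 + 256 + 32 + 4 in binary powers of 2.
So 7^1828 ≡ 262 · 1723 · 317 · 638 · 572 ≡ 1600 (mod 1829).
Since 1600 ≠ 1, base 7 is a Fermat witness: 1829 is composite.

1600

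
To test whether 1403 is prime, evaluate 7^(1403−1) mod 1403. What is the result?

351

7^1 ≡ 7 (mod 1403)
7^2 ≡ 7^2 = 49 ≡ 49 (mod 1403)
7^4 ≡ 49^2 = 2401 ≡ 998 (mod 1403)
7^8 ≡ 998^2 = 996004 ≡ 1277 (mod 1403)
7^16 ≡ 1277^2 = 1630729 ≡ 443 (mod 1403)
7^32 ≡ 443^2 = 196249 ≡ 1232 (mod 1403)
7^64 ≡ 1232^2 = 1517824 ≡ 1181 (mod 1403)
7^128 ≡ 1181^2 = 1394761 ≡ 179 (mod 1403)
7^256 ≡ 179^2 = 32041 ≡ 1175 (mod 1403)
7^512 ≡ 1175^2 = 1380625 ≡ 73 (mod 1403)
7^1024 ≡ 73^2 = 5329 ≡ 1120 (mod 1403)
1402 = 1024 + 256 + 64 + 32 + 16 + 8 + 2 in binary powers of 2.
So 7^1402 ≡ 1120 · 1175 · 1181 · 1232 · 443 · 1277 · 49 ≡ 351 (mod 1403).
Since 351 ≠ 1, base 7 is a Fermat witness: 1403 is composite.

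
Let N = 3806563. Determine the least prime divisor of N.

41

3806563 is odd.
Digit sum 31, not divisible by 3.
Ends in 3: not divisible by 5.
7: 3806563 = 7·543794 + 5
11: 3806563 = 11·346051 + 2
13: 3806563 = 13·292812 + 7
17: 3806563 = 17·223915 + 8
19: 3806563 = 19·200345 + 8
23: 3806563 = 23·165502 + 17
29: 3806563 = 29·131260 + 23
31: 3806563 = 31·122792 + 11
37: 3806563 = 37·102880 + 3
41: 3806563 = 41·92843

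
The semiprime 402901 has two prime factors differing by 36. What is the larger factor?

Since p = q + 36, we have 402901 = q(q + 36), so q² + 36q − 402901 = 0.
Discriminant: 36² + 4·402901 = 1296 + 1611604 = 1612900; √1612900 = 1270.
q = (−36 + 1270)/2 = 617, and p = q + 36 = 653.
Check: 617 · 653 = 402901.

653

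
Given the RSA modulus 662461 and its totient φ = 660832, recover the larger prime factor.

φ(n) = (p−1)(q−1) = n − (p+q) + 1, so p + q = 662461 − 660832 + 1 = 1630.
p and q are the roots of t² − 1630t + 662461 = 0.
Discriminant: 1630² − 4·662461 = 2656900 − 2649844 = 7056; √7056 = 84.
q = (1630 − 84)/2 = 773, p = (1630 + 84)/2 = 857.
Check: 773 · 857 = 662461.

857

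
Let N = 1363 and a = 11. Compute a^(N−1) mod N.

11^1 ≡ 11 (mod 1363)
11^2 ≡ 11^2 = 121 ≡ 121 (mod 1363)
11^4 ≡ 121^2 = 14641 ≡ 1011 (mod 1363)
11^8 ≡ 1011^2 = 1022121 ≡ 1234 (mod 1363)
11^16 ≡ 1234^2 = 1522756 ≡ 285 (mod 1363)
11^32 ≡ 285^2 = 81225 ≡ 808 (mod 1363)
11^64 ≡ 808^2 = 652864 ≡ 1350 (mod 1363)
11^128 ≡ 1350^2 = 1822500 ≡ 169 (mod 1363)
11^256 ≡ 169^2 = 28561 ≡ 1301 (mod 1363)
11^512 ≡ 1301^2 = 1692601 ≡ 1118 (mod 1363)
11^1024 ≡ 1118^2 = 1249924 ≡ 53 (mod 1363)
1362 = 1024 + 256 + 64 + 16 + 2 in binary powers of 2.
So 11^1362 ≡ 53 · 1301 · 1350 · 285 · 121 ≡ 1193 (mod 1363).
Since 1193 ≠ 1, base 11 is a Fermat witness: 1363 is composite.

1193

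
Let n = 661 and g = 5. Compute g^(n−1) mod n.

5^1 ≡ 5 (mod 661)
5^2 ≡ 5^2 = 25 ≡ 25 (mod 661)
5^4 ≡ 25^2 = 625 ≡ 625 (mod 661)
5^8 ≡ 625^2 = 390625 ≡ 635 (mod 661)
5^16 ≡ 635^2 = 403225 ≡ 15 (mod 661)
5^32 ≡ 15^2 = 225 ≡ 225 (mod 661)
5^64 ≡ 225^2 = 50625 ≡ 389 (mod 661)
5^128 ≡ 389^2 = 151321 ≡ 613 (mod 661)
5^256 ≡ 613^2 = 375769 ≡ 321 (mod 661)
5^512 ≡ 321^2 = 103041 ≡ 586 (mod 661)
660 = 512 + 128 + 16 + 4 in binary powers of 2.
So 5^660 ≡ 586 · 613 · 15 · 625 ≡ 1 (mod 661).
Since the result is 1, base 5 gives no evidence that 661 is composite.

1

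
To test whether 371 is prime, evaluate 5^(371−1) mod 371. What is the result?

149

5^1 ≡ 5 (mod 371)
5^2 ≡ 5^2 = 25 ≡ 25 (mod 371)
5^4 ≡ 25^2 = 625 ≡ 254 (mod 371)
5^8 ≡ 254^2 = 64516 ≡ 333 (mod 371)
5^16 ≡ 333^2 = 110889 ≡ 331 (mod 371)
5^32 ≡ 331^2 = 109561 ≡ 116 (mod 371)
5^64 ≡ 116^2 = 13456 ≡ 100 (mod 371)
5^128 ≡ 100^2 = 10000 ≡ 354 (mod 371)
5^256 ≡ 354^2 = 125316 ≡ 289 (mod 371)
370 = 256 + 64 + 32 + 16 + 2 in binary powers of 2.
So 5^370 ≡ 289 · 100 · 116 · 331 · 25 ≡ 149 (mod 371).
Since 149 ≠ 1, base 5 is a Fermat witness: 371 is composite.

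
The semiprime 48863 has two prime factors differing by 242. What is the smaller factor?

131

Since p = q + 242, we have 48863 = q(q + 242), so q² + 242q − 48863 = 0.
Discriminant: 242² + 4·48863 = 58564 + 195452 = 254016; √254016 = 504.
q = (−242 + 504)/2 = 131, and p = q + 242 = 373.
Check: 131 · 373 = 48863.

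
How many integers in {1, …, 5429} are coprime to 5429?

Factor: 5429 = 61 · 89.
φ(5429) = (61−1) · (89−1) = 60 · 88 = 5280.

5280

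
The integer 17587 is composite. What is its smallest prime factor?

43

17587 is odd.
Digit sum 28, not divisible by 3.
Ends in 7: not divisible by 5.
7: 17587 = 7·2512 + 3
11: 17587 = 11·1598 + 9
13: 17587 = 13·1352 + 11
17: 17587 = 17·1034 + 9
19: 17587 = 19·925 + 12
23: 17587 = 23·764 + 15
29: 17587 = 29·606 + 13
31: 17587 = 31·567 + 10
37: 17587 = 37·475 + 12
41: 17587 = 41·428 + 39
43: 17587 = 43·409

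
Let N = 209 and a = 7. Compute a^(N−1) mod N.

7^1 ≡ 7 (mod 209)
7^2 ≡ 7^2 = 49 ≡ 49 (mod 209)
7^4 ≡ 49^2 = 2401 ≡ 102 (mod 209)
7^8 ≡ 102^2 = 10404 ≡ 163 (mod 209)
7^16 ≡ 163^2 = 26569 ≡ 26 (mod 209)
7^32 ≡ 26^2 = 676 ≡ 49 (mod 209)
7^64 ≡ 49^2 = 2401 ≡ 102 (mod 209)
7^128 ≡ 102^2 = 10404 ≡ 163 (mod 209)
208 = 128 + 64 + 16 in binary powers of 2.
So 7^208 ≡ 163 · 102 · 26 ≡ 64 (mod 209).
Since 64 ≠ 1, base 7 is a Fermat witness: 209 is composite.

64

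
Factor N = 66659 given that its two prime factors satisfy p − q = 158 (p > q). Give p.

Since p = q + 158, we have 66659 = q(q + 158), so q² + 158q − 66659 = 0.
Discriminant: 158² + 4·66659 = 24964 + 266636 = 291600; √291600 = 540.
q = (−158 + 540)/2 = 191, and p = q + 158 = 349.
Check: 191 · 349 = 66659.

349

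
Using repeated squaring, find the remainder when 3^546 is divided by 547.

1

3^1 ≡ 3 (mod 547)
3^2 ≡ 3^2 = 9 ≡ 9 (mod 547)
3^4 ≡ 9^2 = 81 ≡ 81 (mod 547)
3^8 ≡ 81^2 = 6561 ≡ 544 (mod 547)
3^16 ≡ 544^2 = 295936 ≡ 9 (mod 547)
3^32 ≡ 9^2 = 81 ≡ 81 (mod 547)
3^64 ≡ 81^2 = 6561 ≡ 544 (mod 547)
3^128 ≡ 544^2 = 295936 ≡ 9 (mod 547)
3^256 ≡ 9^2 = 81 ≡ 81 (mod 547)
3^512 ≡ 81^2 = 6561 ≡ 544 (mod 547)
546 = 512 + 32 + 2 in binary powers of 2.
So 3^546 ≡ 544 · 81 · 9 ≡ 1 (mod 547).
Since the result is 1, base 3 gives no evidence that 547 is composite.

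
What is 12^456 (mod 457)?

1

12^1 ≡ 12 (mod 457)
12^2 ≡ 12^2 = 144 ≡ 144 (mod 457)
12^4 ≡ 144^2 = 20736 ≡ 171 (mod 457)
12^8 ≡ 171^2 = 29241 ≡ 450 (mod 457)
12^16 ≡ 450^2 = 202500 ≡ 49 (mod 457)
12^32 ≡ 49^2 = 2401 ≡ 116 (mod 457)
12^64 ≡ 116^2 = 13456 ≡ 203 (mod 457)
12^128 ≡ 203^2 = 41209 ≡ 79 (mod 457)
12^256 ≡ 79^2 = 6241 ≡ 300 (mod 457)
456 = 256 + 128 + 64 + 8 in binary powers of 2.
So 12^456 ≡ 300 · 79 · 203 · 450 ≡ 1 (mod 457).
Since the result is 1, base 12 gives no evidence that 457 is composite.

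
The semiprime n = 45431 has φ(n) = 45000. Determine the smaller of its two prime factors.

181

φ(n) = (p−1)(q−1) = n − (p+q) + 1, so p + q = 45431 − 45000 + 1 = 432.
p and q are the roots of t² − 432t + 45431 = 0.
Discriminant: 432² − 4·45431 = 186624 − 181724 = 4900; √4900 = 70.
q = (432 − 70)/2 = 181, p = (432 + 70)/2 = 251.
Check: 181 · 251 = 45431.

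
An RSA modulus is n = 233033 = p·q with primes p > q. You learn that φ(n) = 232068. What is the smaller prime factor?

467

φ(n) = (p−1)(q−1) = n − (p+q) + 1, so p + q = 233033 − 232068 + 1 = 966.
p and q are the roots of t² − 966t + 233033 = 0.
Discriminant: 966² − 4·233033 = 933156 − 932132 = 1024; √1024 = 32.
q = (966 − 32)/2 = 467, p = (966 + 32)/2 = 499.
Check: 467 · 499 = 233033.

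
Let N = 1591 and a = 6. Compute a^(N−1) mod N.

517

6^1 ≡ 6 (mod 1591)
6^2 ≡ 6^2 = 36 ≡ 36 (mod 1591)
6^4 ≡ 36^2 = 1296 ≡ 1296 (mod 1591)
6^8 ≡ 1296^2 = 1679616 ≡ 1111 (mod 1591)
6^16 ≡ 1111^2 = 1234321 ≡ 1296 (mod 1591)
6^32 ≡ 1296^2 = 1679616 ≡ 1111 (mod 1591)
6^64 ≡ 1111^2 = 1234321 ≡ 1296 (mod 1591)
6^128 ≡ 1296^2 = 1679616 ≡ 1111 (mod 1591)
6^256 ≡ 1111^2 = 1234321 ≡ 1296 (mod 1591)
6^512 ≡ 1296^2 = 1679616 ≡ 1111 (mod 1591)
6^1024 ≡ 1111^2 = 1234321 ≡ 1296 (mod 1591)
1590 = 1024 + 512 + 32 + 16 + 4 + 2 in binary powers of 2.
So 6^1590 ≡ 1296 · 1111 · 1111 · 1296 · 1296 · 36 ≡ 517 (mod 1591).
Since 517 ≠ 1, base 6 is a Fermat witness: 1591 is composite.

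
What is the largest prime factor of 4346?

53

4346 = 2 · 2173
2173 = 41 · 53
53 is prime.
So 4346 = 2 · 41 · 53; the largest prime factor is 53.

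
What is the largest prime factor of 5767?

79

5767 = 73 · 79
79 is prime.
So 5767 = 73 · 79; the largest prime factor is 79.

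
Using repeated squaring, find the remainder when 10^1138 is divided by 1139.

508

10^1 ≡ 10 (mod 1139)
10^2 ≡ 10^2 = 100 ≡ 100 (mod 1139)
10^4 ≡ 100^2 = 10000 ≡ 888 (mod 1139)
10^8 ≡ 888^2 = 788544 ≡ 356 (mod 1139)
10^16 ≡ 356^2 = 126736 ≡ 307 (mod 1139)
10^32 ≡ 307^2 = 94249 ≡ 851 (mod 1139)
10^64 ≡ 851^2 = 724201 ≡ 936 (mod 1139)
10^128 ≡ 936^2 = 876096 ≡ 205 (mod 1139)
10^256 ≡ 205^2 = 42025 ≡ 1021 (mod 1139)
10^512 ≡ 1021^2 = 1042441 ≡ 256 (mod 1139)
10^1024 ≡ 256^2 = 65536 ≡ 613 (mod 1139)
1138 = 1024 + 64 + 32 + 16 + 2 in binary powers of 2.
So 10^1138 ≡ 613 · 936 · 851 · 307 · 100 ≡ 508 (mod 1139).
Since 508 ≠ 1, base 10 is a Fermat witness: 1139 is composite.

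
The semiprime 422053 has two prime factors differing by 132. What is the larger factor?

719

Since p = q + 132, we have 422053 = q(q + 132), so q² + 132q − 422053 = 0.
Discriminant: 132² + 4·422053 = 17424 + 1688212 = 1705636; √1705636 = 1306.
q = (−132 + 1306)/2 = 587, and p = q + 132 = 719.
Check: 587 · 719 = 422053.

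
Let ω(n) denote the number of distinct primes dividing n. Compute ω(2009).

2

2009 = 7^2 · 41
2009 = 7^2 · 41, which has 2 distinct prime factors.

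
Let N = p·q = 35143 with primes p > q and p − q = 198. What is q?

113

Since p = q + 198, we have 35143 = q(q + 198), so q² + 198q − 35143 = 0.
Discriminant: 198² + 4·35143 = 39204 + 140572 = 179776; √179776 = 424.
q = (−198 + 424)/2 = 113, and p = q + 198 = 311.
Check: 113 · 311 = 35143.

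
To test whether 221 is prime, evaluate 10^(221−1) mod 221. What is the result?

10^1 ≡ 10 (mod 221)
10^2 ≡ 10^2 = 100 ≡ 100 (mod 221)
10^4 ≡ 100^2 = 10000 ≡ 55 (mod 221)
10^8 ≡ 55^2 = 3025 ≡ 152 (mod 221)
10^16 ≡ 152^2 = 23104 ≡ 120 (mod 221)
10^32 ≡ 120^2 = 14400 ≡ 35 (mod 221)
10^64 ≡ 35^2 = 1225 ≡ 120 (mod 221)
10^128 ≡ 120^2 = 14400 ≡ 35 (mod 221)
220 = 128 + 64 + 16 + 8 + 4 in binary powers of 2.
So 10^220 ≡ 35 · 120 · 120 · 152 · 55 ≡ 81 (mod 221).
Since 81 ≠ 1, base 10 is a Fermat witness: 221 is composite.

81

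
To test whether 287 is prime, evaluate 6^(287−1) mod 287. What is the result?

162

6^1 ≡ 6 (mod 287)
6^2 ≡ 6^2 = 36 ≡ 36 (mod 287)
6^4 ≡ 36^2 = 1296 ≡ 148 (mod 287)
6^8 ≡ 148^2 = 21904 ≡ 92 (mod 287)
6^16 ≡ 92^2 = 8464 ≡ 141 (mod 287)
6^32 ≡ 141^2 = 19881 ≡ 78 (mod 287)
6^64 ≡ 78^2 = 6084 ≡ 57 (mod 287)
6^128 ≡ 57^2 = 3249 ≡ 92 (mod 287)
6^256 ≡ 92^2 = 8464 ≡ 141 (mod 287)
286 = 256 + 16 + 8 + 4 + 2 in binary powers of 2.
So 6^286 ≡ 141 · 141 · 92 · 148 · 36 ≡ 162 (mod 287).
Since 162 ≠ 1, base 6 is a Fermat witness: 287 is composite.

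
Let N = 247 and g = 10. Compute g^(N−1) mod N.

235

10^1 ≡ 10 (mod 247)
10^2 ≡ 10^2 = 100 ≡ 100 (mod 247)
10^4 ≡ 100^2 = 10000 ≡ 120 (mod 247)
10^8 ≡ 120^2 = 14400 ≡ 74 (mod 247)
10^16 ≡ 74^2 = 5476 ≡ 42 (mod 247)
10^32 ≡ 42^2 = 1764 ≡ 35 (mod 247)
10^64 ≡ 35^2 = 1225 ≡ 237 (mod 247)
10^128 ≡ 237^2 = 56169 ≡ 100 (mod 247)
246 = 128 + 64 + 32 + 16 + 4 + 2 in binary powers of 2.
So 10^246 ≡ 100 · 237 · 35 · 42 · 120 · 100 ≡ 235 (mod 247).
Since 235 ≠ 1, base 10 is a Fermat witness: 247 is composite.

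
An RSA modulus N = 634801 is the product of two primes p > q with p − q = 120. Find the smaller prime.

Since p = q + 120, we have 634801 = q(q + 120), so q² + 120q − 634801 = 0.
Discriminant: 120² + 4·634801 = 14400 + 2539204 = 2553604; √2553604 = 1598.
q = (−120 + 1598)/2 = 739, and p = q + 120 = 859.
Check: 739 · 859 = 634801.

739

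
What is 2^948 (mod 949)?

300

2^1 ≡ 2 (mod 949)
2^2 ≡ 2^2 = 4 ≡ 4 (mod 949)
2^4 ≡ 4^2 = 16 ≡ 16 (mod 949)
2^8 ≡ 16^2 = 256 ≡ 256 (mod 949)
2^16 ≡ 256^2 = 65536 ≡ 55 (mod 949)
2^32 ≡ 55^2 = 3025 ≡ 178 (mod 949)
2^64 ≡ 178^2 = 31684 ≡ 367 (mod 949)
2^128 ≡ 367^2 = 134689 ≡ 880 (mod 949)
2^256 ≡ 880^2 = 774400 ≡ 16 (mod 949)
2^512 ≡ 16^2 = 256 ≡ 256 (mod 949)
948 = 512 + 256 + 128 + 32 + 16 + 4 in binary powers of 2.
So 2^948 ≡ 256 · 16 · 880 · 178 · 55 · 16 ≡ 300 (mod 949).
Since 300 ≠ 1, base 2 is a Fermat witness: 949 is composite.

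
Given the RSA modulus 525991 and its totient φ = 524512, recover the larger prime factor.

φ(n) = (p−1)(q−1) = n − (p+q) + 1, so p + q = 525991 − 524512 + 1 = 1480.
p and q are the roots of t² − 1480t + 525991 = 0.
Discriminant: 1480² − 4·525991 = 2190400 − 2103964 = 86436; √86436 = 294.
q = (1480 − 294)/2 = 593, p = (1480 + 294)/2 = 887.
Check: 593 · 887 = 525991.

887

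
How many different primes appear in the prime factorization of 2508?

2508 = 2^2 · 627
627 = 3 · 209
209 = 11 · 19
2508 = 2^2 · 3 · 11 · 19, which has 4 distinct prime factors.

4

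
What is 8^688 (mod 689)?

8^1 ≡ 8 (mod 689)
8^2 ≡ 8^2 = 64 ≡ 64 (mod 689)
8^4 ≡ 64^2 = 4096 ≡ 651 (mod 689)
8^8 ≡ 651^2 = 423801 ≡ 66 (mod 689)
8^16 ≡ 66^2 = 4356 ≡ 222 (mod 689)
8^32 ≡ 222^2 = 49284 ≡ 365 (mod 689)
8^64 ≡ 365^2 = 133225 ≡ 248 (mod 689)
8^128 ≡ 248^2 = 61504 ≡ 183 (mod 689)
8^256 ≡ 183^2 = 33489 ≡ 417 (mod 689)
8^512 ≡ 417^2 = 173889 ≡ 261 (mod 689)
688 = 512 + 128 + 32 + 16 in binary powers of 2.
So 8^688 ≡ 261 · 183 · 365 · 222 ≡ 248 (mod 689).
Since 248 ≠ 1, base 8 is a Fermat witness: 689 is composite.

248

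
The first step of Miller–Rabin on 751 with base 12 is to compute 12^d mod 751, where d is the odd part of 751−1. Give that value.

751 − 1 = 750 = 2^1 · 375, so d = 375.
12^1 ≡ 12 (mod 751)
12^2 ≡ 12^2 = 144 ≡ 144 (mod 751)
12^4 ≡ 144^2 = 20736 ≡ 459 (mod 751)
12^8 ≡ 459^2 = 210681 ≡ 401 (mod 751)
12^16 ≡ 401^2 = 160801 ≡ 87 (mod 751)
12^32 ≡ 87^2 = 7569 ≡ 59 (mod 751)
12^64 ≡ 59^2 = 3481 ≡ 477 (mod 751)
12^128 ≡ 477^2 = 227529 ≡ 727 (mod 751)
12^256 ≡ 727^2 = 528529 ≡ 576 (mod 751)
375 = 256 + 64 + 32 + 16 + 4 + 2 + 1 in binary powers of 2.
So 12^375 ≡ 576 · 477 · 59 · 87 · 459 · 144 · 12 ≡ 750 (mod 751).
Since 12^d ≡ 750 (mod 751), base 12 does not prove 751 composite.

750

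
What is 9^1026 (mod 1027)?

222

9^1 ≡ 9 (mod 1027)
9^2 ≡ 9^2 = 81 ≡ 81 (mod 1027)
9^4 ≡ 81^2 = 6561 ≡ 399 (mod 1027)
9^8 ≡ 399^2 = 159201 ≡ 16 (mod 1027)
9^16 ≡ 16^2 = 256 ≡ 256 (mod 1027)
9^32 ≡ 256^2 = 65536 ≡ 835 (mod 1027)
9^64 ≡ 835^2 = 697225 ≡ 919 (mod 1027)
9^128 ≡ 919^2 = 844561 ≡ 367 (mod 1027)
9^256 ≡ 367^2 = 134689 ≡ 152 (mod 1027)
9^512 ≡ 152^2 = 23104 ≡ 510 (mod 1027)
9^1024 ≡ 510^2 = 260100 ≡ 269 (mod 1027)
1026 = 1024 + 2 in binary powers of 2.
So 9^1026 ≡ 269 · 81 ≡ 222 (mod 1027).
Since 222 ≠ 1, base 9 is a Fermat witness: 1027 is composite.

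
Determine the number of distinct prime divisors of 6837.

6837 = 3 · 2279
2279 = 43 · 53
6837 = 3 · 43 · 53, which has 3 distinct prime factors.

3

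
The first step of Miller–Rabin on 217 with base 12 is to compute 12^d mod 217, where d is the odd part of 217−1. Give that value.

217 − 1 = 216 = 2^3 · 27, so d = 27.
12^1 ≡ 12 (mod 217)
12^2 ≡ 12^2 = 144 ≡ 144 (mod 217)
12^4 ≡ 144^2 = 20736 ≡ 121 (mod 217)
12^8 ≡ 121^2 = 14641 ≡ 102 (mod 217)
12^16 ≡ 102^2 = 10404 ≡ 205 (mod 217)
27 = 16 + 8 + 2 + 1 in binary powers of 2.
So 12^27 ≡ 205 · 102 · 144 · 12 ≡ 27 (mod 217).
Squaring chain: 27 → 78 → 8; never reaches −1, so base 12 is a Miller–Rabin witness that 217 is composite.

27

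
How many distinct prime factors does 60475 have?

60475 = 5^2 · 2419
2419 = 41 · 59
60475 = 5^2 · 41 · 59, which has 3 distinct prime factors.

3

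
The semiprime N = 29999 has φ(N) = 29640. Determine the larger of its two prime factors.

229

φ(n) = (p−1)(q−1) = n − (p+q) + 1, so p + q = 29999 − 29640 + 1 = 360.
p and q are the roots of t² − 360t + 29999 = 0.
Discriminant: 360² − 4·29999 = 129600 − 119996 = 9604; √9604 = 98.
q = (360 − 98)/2 = 131, p = (360 + 98)/2 = 229.
Check: 131 · 229 = 29999.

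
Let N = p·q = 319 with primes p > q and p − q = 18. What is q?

11

Since p = q + 18, we have 319 = q(q + 18), so q² + 18q − 319 = 0.
Discriminant: 18² + 4·319 = 324 + 1276 = 1600; √1600 = 40.
q = (−18 + 40)/2 = 11, and p = q + 18 = 29.
Check: 11 · 29 = 319.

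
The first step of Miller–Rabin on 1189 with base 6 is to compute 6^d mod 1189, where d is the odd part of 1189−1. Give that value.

477

1189 − 1 = 1188 = 2^2 · 297, so d = 297.
6^1 ≡ 6 (mod 1189)
6^2 ≡ 6^2 = 36 ≡ 36 (mod 1189)
6^4 ≡ 36^2 = 1296 ≡ 107 (mod 1189)
6^8 ≡ 107^2 = 11449 ≡ 748 (mod 1189)
6^16 ≡ 748^2 = 559504 ≡ 674 (mod 1189)
6^32 ≡ 674^2 = 454276 ≡ 78 (mod 1189)
6^64 ≡ 78^2 = 6084 ≡ 139 (mod 1189)
6^128 ≡ 139^2 = 19321 ≡ 297 (mod 1189)
6^256 ≡ 297^2 = 88209 ≡ 223 (mod 1189)
297 = 256 + 32 + 8 + 1 in binary powers of 2.
So 6^297 ≡ 223 · 78 · 748 · 6 ≡ 477 (mod 1189).
Squaring chain: 477 → 430; never reaches −1, so base 6 is a Miller–Rabin witness that 1189 is composite.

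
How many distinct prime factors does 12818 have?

4

12818 = 2 · 6409
6409 = 13 · 493
493 = 17 · 29
12818 = 2 · 13 · 17 · 29, which has 4 distinct prime factors.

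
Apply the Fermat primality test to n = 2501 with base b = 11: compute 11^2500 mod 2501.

11^1 ≡ 11 (mod 2501)
11^2 ≡ 11^2 = 121 ≡ 121 (mod 2501)
11^4 ≡ 121^2 = 14641 ≡ 2136 (mod 2501)
11^8 ≡ 2136^2 = 4562496 ≡ 672 (mod 2501)
11^16 ≡ 672^2 = 451584 ≡ 1404 (mod 2501)
11^32 ≡ 1404^2 = 1971216 ≡ 428 (mod 2501)
11^64 ≡ 428^2 = 183184 ≡ 611 (mod 2501)
11^128 ≡ 611^2 = 373321 ≡ 672 (mod 2501)
11^256 ≡ 672^2 = 451584 ≡ 1404 (mod 2501)
11^512 ≡ 1404^2 = 1971216 ≡ 428 (mod 2501)
11^1024 ≡ 428^2 = 183184 ≡ 611 (mod 2501)
11^2048 ≡ 611^2 = 373321 ≡ 672 (mod 2501)
2500 = 2048 + 256 + 128 + 64 + 4 in binary powers of 2.
So 11^2500 ≡ 672 · 1404 · 672 · 611 · 2136 ≡ 245 (mod 2501).
Since 245 ≠ 1, base 11 is a Fermat witness: 2501 is composite.

245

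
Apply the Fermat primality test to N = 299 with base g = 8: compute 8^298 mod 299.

77

8^1 ≡ 8 (mod 299)
8^2 ≡ 8^2 = 64 ≡ 64 (mod 299)
8^4 ≡ 64^2 = 4096 ≡ 209 (mod 299)
8^8 ≡ 209^2 = 43681 ≡ 27 (mod 299)
8^16 ≡ 27^2 = 729 ≡ 131 (mod 299)
8^32 ≡ 131^2 = 17161 ≡ 118 (mod 299)
8^64 ≡ 118^2 = 13924 ≡ 170 (mod 299)
8^128 ≡ 170^2 = 28900 ≡ 196 (mod 299)
8^256 ≡ 196^2 = 38416 ≡ 144 (mod 299)
298 = 256 + 32 + 8 + 2 in binary powers of 2.
So 8^298 ≡ 144 · 118 · 27 · 64 ≡ 77 (mod 299).
Since 77 ≠ 1, base 8 is a Fermat witness: 299 is composite.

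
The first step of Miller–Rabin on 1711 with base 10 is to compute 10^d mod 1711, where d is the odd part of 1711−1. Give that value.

1711 − 1 = 1710 = 2^1 · 855, so d = 855.
10^1 ≡ 10 (mod 1711)
10^2 ≡ 10^2 = 100 ≡ 100 (mod 1711)
10^4 ≡ 100^2 = 10000 ≡ 1445 (mod 1711)
10^8 ≡ 1445^2 = 2088025 ≡ 605 (mod 1711)
10^16 ≡ 605^2 = 366025 ≡ 1582 (mod 1711)
10^32 ≡ 1582^2 = 2502724 ≡ 1242 (mod 1711)
10^64 ≡ 1242^2 = 1542564 ≡ 953 (mod 1711)
10^128 ≡ 953^2 = 908209 ≡ 1379 (mod 1711)
10^256 ≡ 1379^2 = 1901641 ≡ 720 (mod 1711)
10^512 ≡ 720^2 = 518400 ≡ 1678 (mod 1711)
855 = 512 + 256 + 64 + 16 + 4 + 2 + 1 in binary powers of 2.
So 10^855 ≡ 1678 · 720 · 953 · 1582 · 1445 · 100 · 10 ≡ 396 (mod 1711).
Squaring chain: 396; never reaches −1, so base 10 is a Miller–Rabin witness that 1711 is composite.

396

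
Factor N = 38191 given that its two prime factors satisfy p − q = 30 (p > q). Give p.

211

Since p = q + 30, we have 38191 = q(q + 30), so q² + 30q − 38191 = 0.
Discriminant: 30² + 4·38191 = 900 + 152764 = 153664; √153664 = 392.
q = (−30 + 392)/2 = 181, and p = q + 30 = 211.
Check: 181 · 211 = 38191.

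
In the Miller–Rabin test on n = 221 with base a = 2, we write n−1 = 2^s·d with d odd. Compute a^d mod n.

128

221 − 1 = 220 = 2^2 · 55, so d = 55.
2^1 ≡ 2 (mod 221)
2^2 ≡ 2^2 = 4 ≡ 4 (mod 221)
2^4 ≡ 4^2 = 16 ≡ 16 (mod 221)
2^8 ≡ 16^2 = 256 ≡ 35 (mod 221)
2^16 ≡ 35^2 = 1225 ≡ 120 (mod 221)
2^32 ≡ 120^2 = 14400 ≡ 35 (mod 221)
55 = 32 + 16 + 4 + 2 + 1 in binary powers of 2.
So 2^55 ≡ 35 · 120 · 16 · 4 · 2 ≡ 128 (mod 221).
Squaring chain: 128 → 30; never reaches −1, so base 2 is a Miller–Rabin witness that 221 is composite.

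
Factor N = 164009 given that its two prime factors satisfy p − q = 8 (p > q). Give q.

401

Since p = q + 8, we have 164009 = q(q + 8), so q² + 8q − 164009 = 0.
Discriminant: 8² + 4·164009 = 64 + 656036 = 656100; √656100 = 810.
q = (−8 + 810)/2 = 401, and p = q + 8 = 409.
Check: 401 · 409 = 164009.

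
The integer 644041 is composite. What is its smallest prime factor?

644041 is odd.
Digit sum 19, not divisible by 3.
Ends in 1: not divisible by 5.
7: 644041 = 7·92005 + 6
11: 644041 = 11·58549 + 2
13: 644041 = 13·49541 + 8
17: 644041 = 17·37884 + 13
19: 644041 = 19·33896 + 17
23: 644041 = 23·28001 + 18
29: 644041 = 29·22208 + 9
31: 644041 = 31·20775 + 16
37: 644041 = 37·17406 + 19
41: 644041 = 41·15708 + 13
43: 644041 = 43·14977 + 30
47: 644041 = 47·13703

47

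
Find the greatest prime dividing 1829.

1829 = 31 · 59
59 is prime.
So 1829 = 31 · 59; the largest prime factor is 59.

59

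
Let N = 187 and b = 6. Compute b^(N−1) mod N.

49

6^1 ≡ 6 (mod 187)
6^2 ≡ 6^2 = 36 ≡ 36 (mod 187)
6^4 ≡ 36^2 = 1296 ≡ 174 (mod 187)
6^8 ≡ 174^2 = 30276 ≡ 169 (mod 187)
6^16 ≡ 169^2 = 28561 ≡ 137 (mod 187)
6^32 ≡ 137^2 = 18769 ≡ 69 (mod 187)
6^64 ≡ 69^2 = 4761 ≡ 86 (mod 187)
6^128 ≡ 86^2 = 7396 ≡ 103 (mod 187)
186 = 128 + 32 + 16 + 8 + 2 in binary powers of 2.
So 6^186 ≡ 103 · 69 · 137 · 169 · 36 ≡ 49 (mod 187).
Since 49 ≠ 1, base 6 is a Fermat witness: 187 is composite.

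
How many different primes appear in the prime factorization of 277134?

277134 = 2 · 138567
138567 = 3 · 46189
46189 = 11 · 4199
4199 = 13 · 323
323 = 17 · 19
277134 = 2 · 3 · 11 · 13 · 17 · 19, which has 6 distinct prime factors.

6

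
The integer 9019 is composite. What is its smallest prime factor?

29

9019 is odd.
Digit sum 19, not divisible by 3.
Ends in 9: not divisible by 5.
7: 9019 = 7·1288 + 3
11: 9019 = 11·819 + 10
13: 9019 = 13·693 + 10
17: 9019 = 17·530 + 9
19: 9019 = 19·474 + 13
23: 9019 = 23·392 + 3
29: 9019 = 29·311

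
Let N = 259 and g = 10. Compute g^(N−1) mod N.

1

10^1 ≡ 10 (mod 259)
10^2 ≡ 10^2 = 100 ≡ 100 (mod 259)
10^4 ≡ 100^2 = 10000 ≡ 158 (mod 259)
10^8 ≡ 158^2 = 24964 ≡ 100 (mod 259)
10^16 ≡ 100^2 = 10000 ≡ 158 (mod 259)
10^32 ≡ 158^2 = 24964 ≡ 100 (mod 259)
10^64 ≡ 100^2 = 10000 ≡ 158 (mod 259)
10^128 ≡ 158^2 = 24964 ≡ 100 (mod 259)
10^256 ≡ 100^2 = 10000 ≡ 158 (mod 259)
258 = 256 + 2 in binary powers of 2.
So 10^258 ≡ 158 · 100 ≡ 1 (mod 259).
Since the result is 1, base 10 gives no evidence that 259 is composite.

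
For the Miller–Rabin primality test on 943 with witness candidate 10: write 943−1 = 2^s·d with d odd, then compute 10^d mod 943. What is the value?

943 − 1 = 942 = 2^1 · 471, so d = 471.
10^1 ≡ 10 (mod 943)
10^2 ≡ 10^2 = 100 ≡ 100 (mod 943)
10^4 ≡ 100^2 = 10000 ≡ 570 (mod 943)
10^8 ≡ 570^2 = 324900 ≡ 508 (mod 943)
10^16 ≡ 508^2 = 258064 ≡ 625 (mod 943)
10^32 ≡ 625^2 = 390625 ≡ 223 (mod 943)
10^64 ≡ 223^2 = 49729 ≡ 693 (mod 943)
10^128 ≡ 693^2 = 480249 ≡ 262 (mod 943)
10^256 ≡ 262^2 = 68644 ≡ 748 (mod 943)
471 = 256 + 128 + 64 + 16 + 4 + 2 + 1 in binary powers of 2.
So 10^471 ≡ 748 · 262 · 693 · 625 · 570 · 100 · 10 ≡ 871 (mod 943).
Squaring chain: 871; never reaches −1, so base 10 is a Miller–Rabin witness that 943 is composite.

871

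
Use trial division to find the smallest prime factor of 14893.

14893 is odd.
Digit sum 25, not divisible by 3.
Ends in 3: not divisible by 5.
7: 14893 = 7·2127 + 4
11: 14893 = 11·1353 + 10
13: 14893 = 13·1145 + 8
17: 14893 = 17·876 + 1
19: 14893 = 19·783 + 16
23: 14893 = 23·647 + 12
29: 14893 = 29·513 + 16
31: 14893 = 31·480 + 13
37: 14893 = 37·402 + 19
41: 14893 = 41·363 + 10
43: 14893 = 43·346 + 15
47: 14893 = 47·316 + 41
53: 14893 = 53·281

53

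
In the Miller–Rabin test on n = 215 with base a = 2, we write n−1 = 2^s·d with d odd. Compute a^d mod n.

168

215 − 1 = 214 = 2^1 · 107, so d = 107.
2^1 ≡ 2 (mod 215)
2^2 ≡ 2^2 = 4 ≡ 4 (mod 215)
2^4 ≡ 4^2 = 16 ≡ 16 (mod 215)
2^8 ≡ 16^2 = 256 ≡ 41 (mod 215)
2^16 ≡ 41^2 = 1681 ≡ 176 (mod 215)
2^32 ≡ 176^2 = 30976 ≡ 16 (mod 215)
2^64 ≡ 16^2 = 256 ≡ 41 (mod 215)
107 = 64 + 32 + 8 + 2 + 1 in binary powers of 2.
So 2^107 ≡ 41 · 16 · 41 · 4 · 2 ≡ 168 (mod 215).
Squaring chain: 168; never reaches −1, so base 2 is a Miller–Rabin witness that 215 is composite.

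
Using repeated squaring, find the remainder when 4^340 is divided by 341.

4^1 ≡ 4 (mod 341)
4^2 ≡ 4^2 = 16 ≡ 16 (mod 341)
4^4 ≡ 16^2 = 256 ≡ 256 (mod 341)
4^8 ≡ 256^2 = 65536 ≡ 64 (mod 341)
4^16 ≡ 64^2 = 4096 ≡ 4 (mod 341)
4^32 ≡ 4^2 = 16 ≡ 16 (mod 341)
4^64 ≡ 16^2 = 256 ≡ 256 (mod 341)
4^128 ≡ 256^2 = 65536 ≡ 64 (mod 341)
4^256 ≡ 64^2 = 4096 ≡ 4 (mod 341)
340 = 256 + 64 + 16 + 4 in binary powers of 2.
So 4^340 ≡ 4 · 256 · 4 · 256 ≡ 1 (mod 341).
Since the result is 1, base 4 gives no evidence that 341 is composite.

1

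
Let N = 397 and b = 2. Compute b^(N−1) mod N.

1

2^1 ≡ 2 (mod 397)
2^2 ≡ 2^2 = 4 ≡ 4 (mod 397)
2^4 ≡ 4^2 = 16 ≡ 16 (mod 397)
2^8 ≡ 16^2 = 256 ≡ 256 (mod 397)
2^16 ≡ 256^2 = 65536 ≡ 31 (mod 397)
2^32 ≡ 31^2 = 961 ≡ 167 (mod 397)
2^64 ≡ 167^2 = 27889 ≡ 99 (mod 397)
2^128 ≡ 99^2 = 9801 ≡ 273 (mod 397)
2^256 ≡ 273^2 = 74529 ≡ 290 (mod 397)
396 = 256 + 128 + 8 + 4 in binary powers of 2.
So 2^396 ≡ 290 · 273 · 256 · 16 ≡ 1 (mod 397).
Since the result is 1, base 2 gives no evidence that 397 is composite.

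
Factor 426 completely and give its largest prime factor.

71

426 = 2 · 213
213 = 3 · 71
71 is prime.
So 426 = 2 · 3 · 71; the largest prime factor is 71.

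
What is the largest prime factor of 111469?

111469 = 17 · 6557
6557 = 79 · 83
83 is prime.
So 111469 = 17 · 79 · 83; the largest prime factor is 83.

83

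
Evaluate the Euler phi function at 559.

504

Factor: 559 = 13 · 43.
φ(559) = (13−1) · (43−1) = 12 · 42 = 504.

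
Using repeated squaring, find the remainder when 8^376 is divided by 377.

8^1 ≡ 8 (mod 377)
8^2 ≡ 8^2 = 64 ≡ 64 (mod 377)
8^4 ≡ 64^2 = 4096 ≡ 326 (mod 377)
8^8 ≡ 326^2 = 106276 ≡ 339 (mod 377)
8^16 ≡ 339^2 = 114921 ≡ 313 (mod 377)
8^32 ≡ 313^2 = 97969 ≡ 326 (mod 377)
8^64 ≡ 326^2 = 106276 ≡ 339 (mod 377)
8^128 ≡ 339^2 = 114921 ≡ 313 (mod 377)
8^256 ≡ 313^2 = 97969 ≡ 326 (mod 377)
376 = 256 + 64 + 32 + 16 + 8 in binary powers of 2.
So 8^376 ≡ 326 · 339 · 326 · 313 · 339 ≡ 53 (mod 377).
Since 53 ≠ 1, base 8 is a Fermat witness: 377 is composite.

53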